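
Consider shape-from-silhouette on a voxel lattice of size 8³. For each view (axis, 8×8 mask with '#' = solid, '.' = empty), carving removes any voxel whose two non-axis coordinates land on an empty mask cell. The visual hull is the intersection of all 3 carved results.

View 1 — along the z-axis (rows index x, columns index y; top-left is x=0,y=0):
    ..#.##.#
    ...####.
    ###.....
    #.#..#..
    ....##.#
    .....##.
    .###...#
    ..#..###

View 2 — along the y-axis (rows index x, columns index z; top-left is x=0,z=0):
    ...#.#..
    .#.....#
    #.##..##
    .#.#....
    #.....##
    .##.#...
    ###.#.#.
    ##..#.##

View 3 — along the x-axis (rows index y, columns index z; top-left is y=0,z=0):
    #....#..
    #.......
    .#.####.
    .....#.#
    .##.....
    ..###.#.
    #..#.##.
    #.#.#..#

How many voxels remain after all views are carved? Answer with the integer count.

before carving: 512 voxels (8×8×8)
  1. axis=2 (XY plane), |mask|=27  ⇒  voxels=216
  2. axis=1 (XZ plane), |mask|=27  ⇒  voxels=92
  3. axis=0 (YZ plane), |mask|=24  ⇒  voxels=34

34 voxels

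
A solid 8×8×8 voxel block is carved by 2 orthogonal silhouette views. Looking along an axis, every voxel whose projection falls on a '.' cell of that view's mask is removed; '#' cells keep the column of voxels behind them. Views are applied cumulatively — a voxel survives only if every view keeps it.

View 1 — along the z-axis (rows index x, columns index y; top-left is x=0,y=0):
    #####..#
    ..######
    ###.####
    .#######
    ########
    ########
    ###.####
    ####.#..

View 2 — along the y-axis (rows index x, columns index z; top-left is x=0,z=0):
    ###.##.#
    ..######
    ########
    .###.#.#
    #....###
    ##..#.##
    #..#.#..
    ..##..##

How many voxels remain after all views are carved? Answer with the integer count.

276 voxels

start: 8×8×8 = 512 voxels
step 1: project along z, AND mask (54/64) → |grid| = 432
step 2: project along y, AND mask (41/64) → |grid| = 276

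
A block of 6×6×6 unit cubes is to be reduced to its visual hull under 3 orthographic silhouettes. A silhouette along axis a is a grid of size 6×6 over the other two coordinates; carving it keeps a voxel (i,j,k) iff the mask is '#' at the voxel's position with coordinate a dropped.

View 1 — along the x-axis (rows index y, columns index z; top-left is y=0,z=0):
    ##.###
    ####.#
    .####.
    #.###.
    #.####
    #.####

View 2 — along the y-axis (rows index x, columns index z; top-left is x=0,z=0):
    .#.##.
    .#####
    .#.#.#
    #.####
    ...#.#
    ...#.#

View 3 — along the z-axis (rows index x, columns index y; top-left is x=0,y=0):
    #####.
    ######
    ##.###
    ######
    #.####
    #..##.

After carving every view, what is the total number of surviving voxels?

84 voxels

start: 6×6×6 = 216 voxels
step 1: project along x, AND mask (28/36) → |grid| = 168
step 2: project along y, AND mask (20/36) → |grid| = 95
step 3: project along z, AND mask (30/36) → |grid| = 84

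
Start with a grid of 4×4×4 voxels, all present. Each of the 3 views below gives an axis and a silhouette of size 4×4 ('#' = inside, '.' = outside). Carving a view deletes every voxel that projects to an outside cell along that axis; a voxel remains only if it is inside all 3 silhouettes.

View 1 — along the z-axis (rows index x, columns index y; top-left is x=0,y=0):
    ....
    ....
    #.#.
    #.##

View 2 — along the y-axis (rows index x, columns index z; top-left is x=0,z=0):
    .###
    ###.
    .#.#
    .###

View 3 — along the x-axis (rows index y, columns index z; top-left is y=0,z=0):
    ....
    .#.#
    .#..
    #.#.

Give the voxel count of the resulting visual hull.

|visual hull| = 3

full grid |V| = 64
after view 1 [z-axis, 5 of 16 cells solid] → remaining = 20
after view 2 [y-axis, 11 of 16 cells solid] → remaining = 13
after view 3 [x-axis, 5 of 16 cells solid] → remaining = 3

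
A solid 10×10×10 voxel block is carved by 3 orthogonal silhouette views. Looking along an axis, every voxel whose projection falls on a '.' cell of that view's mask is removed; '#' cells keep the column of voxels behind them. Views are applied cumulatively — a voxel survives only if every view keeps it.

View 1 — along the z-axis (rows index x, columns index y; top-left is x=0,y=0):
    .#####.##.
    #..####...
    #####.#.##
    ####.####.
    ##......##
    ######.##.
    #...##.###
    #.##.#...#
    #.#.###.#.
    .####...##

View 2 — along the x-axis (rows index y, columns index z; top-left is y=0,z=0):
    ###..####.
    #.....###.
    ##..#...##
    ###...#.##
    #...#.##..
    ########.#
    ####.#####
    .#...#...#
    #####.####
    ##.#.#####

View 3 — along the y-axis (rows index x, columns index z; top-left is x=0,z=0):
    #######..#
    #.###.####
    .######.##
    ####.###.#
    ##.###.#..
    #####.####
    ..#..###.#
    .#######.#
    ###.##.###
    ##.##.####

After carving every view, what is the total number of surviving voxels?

full grid |V| = 1000
after view 1 [z-axis, 63 of 100 cells solid] → remaining = 630
after view 2 [x-axis, 64 of 100 cells solid] → remaining = 408
after view 3 [y-axis, 76 of 100 cells solid] → remaining = 316

316 voxels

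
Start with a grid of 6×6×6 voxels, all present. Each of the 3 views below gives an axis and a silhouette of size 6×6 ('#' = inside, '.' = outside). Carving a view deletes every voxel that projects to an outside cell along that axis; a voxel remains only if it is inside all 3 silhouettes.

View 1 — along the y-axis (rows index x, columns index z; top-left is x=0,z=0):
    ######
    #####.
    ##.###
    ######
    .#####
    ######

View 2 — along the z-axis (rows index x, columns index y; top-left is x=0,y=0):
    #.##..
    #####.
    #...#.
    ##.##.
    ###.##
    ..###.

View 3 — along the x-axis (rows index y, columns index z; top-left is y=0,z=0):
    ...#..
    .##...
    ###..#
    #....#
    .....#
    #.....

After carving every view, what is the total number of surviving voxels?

36 voxels

full grid |V| = 216
after view 1 [y-axis, 33 of 36 cells solid] → remaining = 198
after view 2 [z-axis, 22 of 36 cells solid] → remaining = 120
after view 3 [x-axis, 11 of 36 cells solid] → remaining = 36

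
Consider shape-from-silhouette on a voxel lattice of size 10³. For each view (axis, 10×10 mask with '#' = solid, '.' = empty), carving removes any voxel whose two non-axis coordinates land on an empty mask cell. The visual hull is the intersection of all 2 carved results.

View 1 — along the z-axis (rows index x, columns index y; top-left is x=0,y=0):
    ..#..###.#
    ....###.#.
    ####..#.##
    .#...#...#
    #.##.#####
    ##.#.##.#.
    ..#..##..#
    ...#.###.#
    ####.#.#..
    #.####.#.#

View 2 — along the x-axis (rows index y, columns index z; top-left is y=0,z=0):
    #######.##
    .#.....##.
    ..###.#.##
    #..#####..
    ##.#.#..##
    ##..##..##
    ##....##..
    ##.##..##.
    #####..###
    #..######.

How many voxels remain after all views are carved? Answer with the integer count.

remaining voxels: 334

start: 10×10×10 = 1000 voxels
carve view 1 (along z, XY-mask fill 55/100): 550 voxels remain
carve view 2 (along x, YZ-mask fill 61/100): 334 voxels remain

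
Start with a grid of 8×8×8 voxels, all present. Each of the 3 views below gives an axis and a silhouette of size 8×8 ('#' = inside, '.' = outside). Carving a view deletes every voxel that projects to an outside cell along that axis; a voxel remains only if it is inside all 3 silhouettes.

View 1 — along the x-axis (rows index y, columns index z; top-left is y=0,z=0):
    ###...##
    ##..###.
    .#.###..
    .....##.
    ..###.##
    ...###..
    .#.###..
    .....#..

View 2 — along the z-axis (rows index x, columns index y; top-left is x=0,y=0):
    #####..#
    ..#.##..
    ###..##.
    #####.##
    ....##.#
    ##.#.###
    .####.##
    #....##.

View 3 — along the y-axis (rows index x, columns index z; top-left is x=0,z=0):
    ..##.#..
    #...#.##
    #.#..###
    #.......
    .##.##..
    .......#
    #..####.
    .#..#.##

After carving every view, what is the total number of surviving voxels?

before carving: 512 voxels (8×8×8)
step 1: project along x, AND mask (29/64) → |grid| = 232
step 2: project along z, AND mask (39/64) → |grid| = 143
step 3: project along y, AND mask (27/64) → |grid| = 53

voxel count = 53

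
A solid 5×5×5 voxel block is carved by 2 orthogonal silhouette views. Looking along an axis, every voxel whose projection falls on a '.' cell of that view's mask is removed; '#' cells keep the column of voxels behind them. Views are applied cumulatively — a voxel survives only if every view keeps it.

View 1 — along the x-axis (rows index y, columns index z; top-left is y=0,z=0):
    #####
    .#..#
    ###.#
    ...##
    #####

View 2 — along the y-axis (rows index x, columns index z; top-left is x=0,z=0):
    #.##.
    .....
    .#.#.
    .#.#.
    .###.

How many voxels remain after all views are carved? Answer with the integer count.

initial block: 5^3 = 125
step 1: project along x, AND mask (18/25) → |grid| = 90
step 2: project along y, AND mask (10/25) → |grid| = 33

remaining voxels: 33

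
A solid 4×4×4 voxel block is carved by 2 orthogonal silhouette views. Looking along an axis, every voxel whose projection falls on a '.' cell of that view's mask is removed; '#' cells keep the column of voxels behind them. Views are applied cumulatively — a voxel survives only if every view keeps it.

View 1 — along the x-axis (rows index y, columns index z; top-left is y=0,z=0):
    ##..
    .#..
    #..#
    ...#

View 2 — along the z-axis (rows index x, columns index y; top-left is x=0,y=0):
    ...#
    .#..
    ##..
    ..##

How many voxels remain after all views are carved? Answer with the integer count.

8 voxels

initial block: 4^3 = 64
V1 x: intersect with YZ mask (6 set) -- 24 left
V2 z: intersect with XY mask (6 set) -- 8 left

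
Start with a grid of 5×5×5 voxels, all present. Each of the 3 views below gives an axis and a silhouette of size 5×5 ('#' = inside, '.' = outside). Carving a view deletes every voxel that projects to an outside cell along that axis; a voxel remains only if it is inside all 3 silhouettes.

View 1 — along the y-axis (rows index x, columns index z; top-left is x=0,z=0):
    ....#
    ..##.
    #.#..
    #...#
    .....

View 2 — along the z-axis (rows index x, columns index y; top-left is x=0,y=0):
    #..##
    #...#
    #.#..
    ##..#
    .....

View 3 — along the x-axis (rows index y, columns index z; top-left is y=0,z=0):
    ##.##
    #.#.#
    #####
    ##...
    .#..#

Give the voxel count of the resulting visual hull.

11 voxels

before carving: 125 voxels (5×5×5)
[1] y-view keeps 7 columns → grid now 35
[2] z-view keeps 10 columns → grid now 17
[3] x-view keeps 16 columns → grid now 11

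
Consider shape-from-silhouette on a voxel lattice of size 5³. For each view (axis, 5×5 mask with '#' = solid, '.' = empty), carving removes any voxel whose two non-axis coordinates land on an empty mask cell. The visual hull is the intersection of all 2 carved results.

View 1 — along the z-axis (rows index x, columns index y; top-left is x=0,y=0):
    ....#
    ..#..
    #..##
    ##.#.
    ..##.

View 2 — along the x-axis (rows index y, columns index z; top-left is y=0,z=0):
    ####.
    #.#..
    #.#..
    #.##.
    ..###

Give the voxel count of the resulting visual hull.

remaining voxels: 29

full grid |V| = 125
V1 z: intersect with XY mask (10 set) -- 50 left
V2 x: intersect with YZ mask (14 set) -- 29 left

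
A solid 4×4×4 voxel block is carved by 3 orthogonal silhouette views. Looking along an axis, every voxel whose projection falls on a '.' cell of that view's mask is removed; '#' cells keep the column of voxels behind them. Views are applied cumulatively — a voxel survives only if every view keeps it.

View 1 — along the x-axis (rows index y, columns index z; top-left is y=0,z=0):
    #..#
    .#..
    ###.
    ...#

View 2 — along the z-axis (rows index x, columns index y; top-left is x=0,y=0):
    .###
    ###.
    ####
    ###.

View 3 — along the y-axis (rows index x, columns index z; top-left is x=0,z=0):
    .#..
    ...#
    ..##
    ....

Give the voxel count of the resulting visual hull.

6 voxels

full grid |V| = 64
after view 1 [x-axis, 7 of 16 cells solid] → remaining = 28
after view 2 [z-axis, 13 of 16 cells solid] → remaining = 24
after view 3 [y-axis, 4 of 16 cells solid] → remaining = 6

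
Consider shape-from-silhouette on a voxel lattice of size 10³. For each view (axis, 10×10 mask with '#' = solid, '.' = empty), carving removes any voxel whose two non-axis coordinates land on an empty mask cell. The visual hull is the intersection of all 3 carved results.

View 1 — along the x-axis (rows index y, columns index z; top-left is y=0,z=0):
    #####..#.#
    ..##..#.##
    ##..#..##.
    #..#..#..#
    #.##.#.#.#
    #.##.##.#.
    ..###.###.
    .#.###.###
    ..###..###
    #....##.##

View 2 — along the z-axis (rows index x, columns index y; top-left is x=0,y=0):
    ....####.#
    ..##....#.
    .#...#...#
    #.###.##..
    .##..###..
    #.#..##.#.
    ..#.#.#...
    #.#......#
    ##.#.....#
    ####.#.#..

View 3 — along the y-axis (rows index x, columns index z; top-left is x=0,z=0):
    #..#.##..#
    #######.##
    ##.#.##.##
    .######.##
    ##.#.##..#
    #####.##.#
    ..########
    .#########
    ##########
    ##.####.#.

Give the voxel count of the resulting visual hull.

remaining voxels: 183

before carving: 1000 voxels (10×10×10)
V1 x: intersect with YZ mask (57 set) -- 570 left
V2 z: intersect with XY mask (43 set) -- 244 left
V3 y: intersect with XZ mask (77 set) -- 183 left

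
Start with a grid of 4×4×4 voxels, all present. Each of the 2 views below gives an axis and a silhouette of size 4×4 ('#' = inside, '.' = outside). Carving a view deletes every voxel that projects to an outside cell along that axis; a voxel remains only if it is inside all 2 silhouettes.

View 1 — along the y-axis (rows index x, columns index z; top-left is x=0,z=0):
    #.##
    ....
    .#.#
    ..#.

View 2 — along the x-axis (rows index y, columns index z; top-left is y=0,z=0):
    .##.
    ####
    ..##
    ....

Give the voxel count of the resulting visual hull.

start: 4×4×4 = 64 voxels
V1 y: intersect with XZ mask (6 set) -- 24 left
V2 x: intersect with YZ mask (8 set) -- 13 left

|visual hull| = 13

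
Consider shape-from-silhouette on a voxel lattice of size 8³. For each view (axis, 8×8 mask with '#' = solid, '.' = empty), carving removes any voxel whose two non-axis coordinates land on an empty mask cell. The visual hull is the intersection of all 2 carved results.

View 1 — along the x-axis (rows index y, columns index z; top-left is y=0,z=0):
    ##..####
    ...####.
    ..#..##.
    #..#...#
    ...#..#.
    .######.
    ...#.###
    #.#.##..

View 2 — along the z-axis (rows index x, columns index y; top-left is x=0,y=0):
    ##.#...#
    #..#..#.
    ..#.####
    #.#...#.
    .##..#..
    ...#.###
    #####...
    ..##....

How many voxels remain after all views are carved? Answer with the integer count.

voxel count = 116

before carving: 512 voxels (8×8×8)
carve view 1 (along x, YZ-mask fill 32/64): 256 voxels remain
carve view 2 (along z, XY-mask fill 29/64): 116 voxels remain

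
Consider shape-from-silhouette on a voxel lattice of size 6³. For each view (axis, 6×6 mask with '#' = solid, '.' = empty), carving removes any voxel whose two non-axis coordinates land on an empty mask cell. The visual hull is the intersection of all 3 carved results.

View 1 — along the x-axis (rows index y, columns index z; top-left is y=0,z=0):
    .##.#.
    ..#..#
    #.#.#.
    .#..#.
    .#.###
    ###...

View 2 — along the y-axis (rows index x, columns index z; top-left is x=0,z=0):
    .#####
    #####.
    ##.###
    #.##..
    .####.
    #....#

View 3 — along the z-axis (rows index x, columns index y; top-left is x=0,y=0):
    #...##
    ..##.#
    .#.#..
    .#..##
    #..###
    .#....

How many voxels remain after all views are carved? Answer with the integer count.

start: 6×6×6 = 216 voxels
after view 1 [x-axis, 17 of 36 cells solid] → remaining = 102
after view 2 [y-axis, 24 of 36 cells solid] → remaining = 67
after view 3 [z-axis, 16 of 36 cells solid] → remaining = 35

35 voxels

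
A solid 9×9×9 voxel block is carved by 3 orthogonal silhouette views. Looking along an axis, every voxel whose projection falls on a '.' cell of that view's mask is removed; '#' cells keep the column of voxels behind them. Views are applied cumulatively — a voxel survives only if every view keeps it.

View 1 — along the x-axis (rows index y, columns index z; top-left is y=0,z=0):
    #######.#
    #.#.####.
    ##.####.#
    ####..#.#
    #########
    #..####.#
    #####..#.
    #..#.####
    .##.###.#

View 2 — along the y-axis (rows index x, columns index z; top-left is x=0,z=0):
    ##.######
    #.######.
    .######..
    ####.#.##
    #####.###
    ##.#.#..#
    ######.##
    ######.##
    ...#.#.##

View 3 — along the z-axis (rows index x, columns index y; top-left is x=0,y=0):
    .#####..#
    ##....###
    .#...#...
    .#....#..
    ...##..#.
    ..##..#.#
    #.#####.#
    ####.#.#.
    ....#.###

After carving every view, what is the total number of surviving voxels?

before carving: 729 voxels (9×9×9)
carve view 1 (along x, YZ-mask fill 60/81): 540 voxels remain
carve view 2 (along y, XZ-mask fill 61/81): 404 voxels remain
carve view 3 (along z, XY-mask fill 39/81): 200 voxels remain

200 voxels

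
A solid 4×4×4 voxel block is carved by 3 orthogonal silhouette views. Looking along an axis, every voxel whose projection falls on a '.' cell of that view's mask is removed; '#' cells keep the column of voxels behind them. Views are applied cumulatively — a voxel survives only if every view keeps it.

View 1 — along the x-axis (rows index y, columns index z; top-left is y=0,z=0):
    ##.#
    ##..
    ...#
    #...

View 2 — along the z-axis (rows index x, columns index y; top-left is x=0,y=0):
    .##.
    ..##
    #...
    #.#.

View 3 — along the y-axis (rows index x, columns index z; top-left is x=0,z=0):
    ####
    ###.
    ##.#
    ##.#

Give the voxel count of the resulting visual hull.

voxel count = 11

initial block: 4^3 = 64
after view 1 [x-axis, 7 of 16 cells solid] → remaining = 28
after view 2 [z-axis, 7 of 16 cells solid] → remaining = 12
after view 3 [y-axis, 13 of 16 cells solid] → remaining = 11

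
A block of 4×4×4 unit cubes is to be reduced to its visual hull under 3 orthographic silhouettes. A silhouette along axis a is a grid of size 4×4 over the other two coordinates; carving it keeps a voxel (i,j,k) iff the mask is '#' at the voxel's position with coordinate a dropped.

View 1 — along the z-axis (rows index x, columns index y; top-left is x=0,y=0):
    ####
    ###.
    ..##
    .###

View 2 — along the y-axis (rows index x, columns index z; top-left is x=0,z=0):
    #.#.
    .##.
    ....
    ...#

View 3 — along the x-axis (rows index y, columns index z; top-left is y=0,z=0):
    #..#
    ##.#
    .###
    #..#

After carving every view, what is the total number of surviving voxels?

10 voxels

before carving: 64 voxels (4×4×4)
after view 1 [z-axis, 12 of 16 cells solid] → remaining = 48
after view 2 [y-axis, 5 of 16 cells solid] → remaining = 17
after view 3 [x-axis, 10 of 16 cells solid] → remaining = 10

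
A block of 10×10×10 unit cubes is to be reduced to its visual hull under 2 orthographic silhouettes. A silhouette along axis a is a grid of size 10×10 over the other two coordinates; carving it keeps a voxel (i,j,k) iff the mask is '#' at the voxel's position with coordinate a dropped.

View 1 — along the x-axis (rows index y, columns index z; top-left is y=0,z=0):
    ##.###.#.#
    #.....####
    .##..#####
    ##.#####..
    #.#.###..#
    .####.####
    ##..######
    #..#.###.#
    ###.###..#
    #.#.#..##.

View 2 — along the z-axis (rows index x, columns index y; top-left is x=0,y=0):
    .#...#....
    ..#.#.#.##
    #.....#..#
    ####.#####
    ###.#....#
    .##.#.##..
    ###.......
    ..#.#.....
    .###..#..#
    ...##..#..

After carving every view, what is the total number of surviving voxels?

271 voxels

before carving: 1000 voxels (10×10×10)
  1. axis=0 (YZ plane), |mask|=66  ⇒  voxels=660
  2. axis=2 (XY plane), |mask|=42  ⇒  voxels=271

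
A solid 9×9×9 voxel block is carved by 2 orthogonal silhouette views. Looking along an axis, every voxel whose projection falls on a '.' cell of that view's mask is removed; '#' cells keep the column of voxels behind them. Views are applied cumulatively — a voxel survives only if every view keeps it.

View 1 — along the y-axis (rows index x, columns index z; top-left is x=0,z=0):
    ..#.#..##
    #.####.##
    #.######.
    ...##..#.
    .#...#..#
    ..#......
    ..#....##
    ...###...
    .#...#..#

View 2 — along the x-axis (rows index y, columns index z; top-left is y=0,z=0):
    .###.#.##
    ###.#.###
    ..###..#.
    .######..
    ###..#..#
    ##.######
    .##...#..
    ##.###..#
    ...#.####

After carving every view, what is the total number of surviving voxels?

full grid |V| = 729
  1. axis=1 (XZ plane), |mask|=34  ⇒  voxels=306
  2. axis=0 (YZ plane), |mask|=50  ⇒  voxels=191

|visual hull| = 191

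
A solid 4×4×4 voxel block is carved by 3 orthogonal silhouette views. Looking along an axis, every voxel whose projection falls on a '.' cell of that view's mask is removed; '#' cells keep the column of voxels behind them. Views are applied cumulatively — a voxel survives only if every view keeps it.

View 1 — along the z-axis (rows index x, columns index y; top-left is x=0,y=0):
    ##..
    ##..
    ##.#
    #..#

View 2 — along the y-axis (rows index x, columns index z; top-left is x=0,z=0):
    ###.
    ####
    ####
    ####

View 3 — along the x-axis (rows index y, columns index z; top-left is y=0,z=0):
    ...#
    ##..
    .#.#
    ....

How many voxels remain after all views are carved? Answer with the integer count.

|visual hull| = 9

before carving: 64 voxels (4×4×4)
  1. axis=2 (XY plane), |mask|=9  ⇒  voxels=36
  2. axis=1 (XZ plane), |mask|=15  ⇒  voxels=34
  3. axis=0 (YZ plane), |mask|=5  ⇒  voxels=9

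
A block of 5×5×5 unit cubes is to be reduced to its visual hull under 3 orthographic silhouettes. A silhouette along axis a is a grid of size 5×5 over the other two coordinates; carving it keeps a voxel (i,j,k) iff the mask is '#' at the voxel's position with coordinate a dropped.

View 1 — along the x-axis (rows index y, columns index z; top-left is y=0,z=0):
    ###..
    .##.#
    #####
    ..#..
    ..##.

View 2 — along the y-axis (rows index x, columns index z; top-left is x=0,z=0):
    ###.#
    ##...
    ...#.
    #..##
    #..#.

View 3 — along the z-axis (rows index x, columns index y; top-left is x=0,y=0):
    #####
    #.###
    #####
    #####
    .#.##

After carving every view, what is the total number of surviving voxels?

initial block: 5^3 = 125
  1. axis=0 (YZ plane), |mask|=14  ⇒  voxels=70
  2. axis=1 (XZ plane), |mask|=12  ⇒  voxels=29
  3. axis=2 (XY plane), |mask|=22  ⇒  voxels=25

|visual hull| = 25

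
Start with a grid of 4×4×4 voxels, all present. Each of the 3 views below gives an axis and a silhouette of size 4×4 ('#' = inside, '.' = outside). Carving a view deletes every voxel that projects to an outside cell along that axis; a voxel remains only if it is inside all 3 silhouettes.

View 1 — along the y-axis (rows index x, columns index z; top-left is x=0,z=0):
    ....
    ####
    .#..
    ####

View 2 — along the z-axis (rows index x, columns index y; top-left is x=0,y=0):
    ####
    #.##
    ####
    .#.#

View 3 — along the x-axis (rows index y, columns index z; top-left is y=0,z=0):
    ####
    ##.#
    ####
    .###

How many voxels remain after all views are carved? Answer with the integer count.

full grid |V| = 64
after view 1 [y-axis, 9 of 16 cells solid] → remaining = 36
after view 2 [z-axis, 13 of 16 cells solid] → remaining = 24
after view 3 [x-axis, 14 of 16 cells solid] → remaining = 21

remaining voxels: 21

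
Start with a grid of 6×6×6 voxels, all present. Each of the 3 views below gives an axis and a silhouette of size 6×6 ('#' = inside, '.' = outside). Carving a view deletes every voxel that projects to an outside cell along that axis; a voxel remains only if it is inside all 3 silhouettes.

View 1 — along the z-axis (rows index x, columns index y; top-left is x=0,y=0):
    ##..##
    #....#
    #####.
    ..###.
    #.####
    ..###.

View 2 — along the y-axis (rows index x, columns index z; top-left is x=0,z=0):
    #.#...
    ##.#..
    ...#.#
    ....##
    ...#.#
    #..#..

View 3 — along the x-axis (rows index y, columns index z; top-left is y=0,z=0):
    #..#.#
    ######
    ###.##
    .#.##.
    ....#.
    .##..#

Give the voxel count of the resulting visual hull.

voxel count = 24

before carving: 216 voxels (6×6×6)
step 1: project along z, AND mask (22/36) → |grid| = 132
step 2: project along y, AND mask (13/36) → |grid| = 46
step 3: project along x, AND mask (21/36) → |grid| = 24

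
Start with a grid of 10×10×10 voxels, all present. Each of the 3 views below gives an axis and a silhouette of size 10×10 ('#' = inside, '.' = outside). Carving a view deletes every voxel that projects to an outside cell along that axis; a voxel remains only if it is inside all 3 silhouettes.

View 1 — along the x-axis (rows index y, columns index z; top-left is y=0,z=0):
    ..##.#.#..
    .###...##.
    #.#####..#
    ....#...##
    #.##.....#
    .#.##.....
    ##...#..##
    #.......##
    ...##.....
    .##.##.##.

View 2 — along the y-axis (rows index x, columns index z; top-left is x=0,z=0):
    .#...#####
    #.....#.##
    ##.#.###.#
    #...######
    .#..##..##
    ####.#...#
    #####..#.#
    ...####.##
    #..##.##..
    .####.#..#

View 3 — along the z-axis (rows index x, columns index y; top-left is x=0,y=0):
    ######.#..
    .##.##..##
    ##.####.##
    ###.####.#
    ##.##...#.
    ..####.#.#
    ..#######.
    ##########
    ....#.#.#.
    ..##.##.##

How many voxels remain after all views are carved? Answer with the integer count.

start: 10×10×10 = 1000 voxels
after view 1 [x-axis, 42 of 100 cells solid] → remaining = 420
after view 2 [y-axis, 59 of 100 cells solid] → remaining = 245
after view 3 [z-axis, 66 of 100 cells solid] → remaining = 158

voxel count = 158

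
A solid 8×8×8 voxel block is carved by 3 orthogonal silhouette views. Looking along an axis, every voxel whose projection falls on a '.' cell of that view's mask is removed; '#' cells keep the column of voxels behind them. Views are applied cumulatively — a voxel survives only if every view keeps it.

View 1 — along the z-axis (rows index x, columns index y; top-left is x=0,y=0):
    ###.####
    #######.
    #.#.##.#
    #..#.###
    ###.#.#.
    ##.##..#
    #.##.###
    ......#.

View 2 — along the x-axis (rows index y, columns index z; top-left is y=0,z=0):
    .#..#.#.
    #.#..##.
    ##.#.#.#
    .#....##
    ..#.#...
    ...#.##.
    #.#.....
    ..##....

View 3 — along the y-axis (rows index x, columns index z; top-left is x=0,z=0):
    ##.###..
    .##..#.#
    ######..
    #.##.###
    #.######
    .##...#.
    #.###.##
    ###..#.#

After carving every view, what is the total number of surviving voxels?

|visual hull| = 83

full grid |V| = 512
carve view 1 (along z, XY-mask fill 41/64): 328 voxels remain
carve view 2 (along x, YZ-mask fill 24/64): 121 voxels remain
carve view 3 (along y, XZ-mask fill 42/64): 83 voxels remain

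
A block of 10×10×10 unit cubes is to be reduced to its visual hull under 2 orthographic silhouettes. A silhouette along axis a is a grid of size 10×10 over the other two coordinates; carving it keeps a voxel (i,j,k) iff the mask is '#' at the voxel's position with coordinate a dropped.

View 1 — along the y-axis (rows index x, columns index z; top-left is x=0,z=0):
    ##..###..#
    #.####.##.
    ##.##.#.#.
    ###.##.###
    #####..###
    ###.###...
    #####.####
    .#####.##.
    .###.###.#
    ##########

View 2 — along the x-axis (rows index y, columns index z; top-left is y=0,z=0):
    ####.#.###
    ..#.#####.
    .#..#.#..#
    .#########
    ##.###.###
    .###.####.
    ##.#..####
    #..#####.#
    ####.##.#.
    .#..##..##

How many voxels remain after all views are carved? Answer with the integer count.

start: 10×10×10 = 1000 voxels
  1. axis=1 (XZ plane), |mask|=74  ⇒  voxels=740
  2. axis=0 (YZ plane), |mask|=68  ⇒  voxels=500

voxel count = 500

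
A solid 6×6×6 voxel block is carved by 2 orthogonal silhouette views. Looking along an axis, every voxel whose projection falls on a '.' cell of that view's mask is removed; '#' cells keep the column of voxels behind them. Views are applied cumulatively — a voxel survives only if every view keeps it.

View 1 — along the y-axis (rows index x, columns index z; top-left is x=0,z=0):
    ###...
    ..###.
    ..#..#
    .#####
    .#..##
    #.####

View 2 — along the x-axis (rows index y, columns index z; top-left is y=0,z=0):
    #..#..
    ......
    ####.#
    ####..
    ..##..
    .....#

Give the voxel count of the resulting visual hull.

voxel count = 47

initial block: 6^3 = 216
carve view 1 (along y, XZ-mask fill 21/36): 126 voxels remain
carve view 2 (along x, YZ-mask fill 14/36): 47 voxels remain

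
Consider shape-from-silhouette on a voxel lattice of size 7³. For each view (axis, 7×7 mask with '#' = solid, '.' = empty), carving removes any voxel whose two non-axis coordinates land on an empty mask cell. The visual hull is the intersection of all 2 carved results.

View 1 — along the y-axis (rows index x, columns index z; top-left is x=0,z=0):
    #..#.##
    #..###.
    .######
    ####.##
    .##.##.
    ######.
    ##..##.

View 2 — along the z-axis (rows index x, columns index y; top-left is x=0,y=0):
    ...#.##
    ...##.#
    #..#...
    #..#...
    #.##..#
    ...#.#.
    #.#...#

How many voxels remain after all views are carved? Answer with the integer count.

initial block: 7^3 = 343
step 1: project along y, AND mask (34/49) → |grid| = 238
step 2: project along z, AND mask (19/49) → |grid| = 88

voxel count = 88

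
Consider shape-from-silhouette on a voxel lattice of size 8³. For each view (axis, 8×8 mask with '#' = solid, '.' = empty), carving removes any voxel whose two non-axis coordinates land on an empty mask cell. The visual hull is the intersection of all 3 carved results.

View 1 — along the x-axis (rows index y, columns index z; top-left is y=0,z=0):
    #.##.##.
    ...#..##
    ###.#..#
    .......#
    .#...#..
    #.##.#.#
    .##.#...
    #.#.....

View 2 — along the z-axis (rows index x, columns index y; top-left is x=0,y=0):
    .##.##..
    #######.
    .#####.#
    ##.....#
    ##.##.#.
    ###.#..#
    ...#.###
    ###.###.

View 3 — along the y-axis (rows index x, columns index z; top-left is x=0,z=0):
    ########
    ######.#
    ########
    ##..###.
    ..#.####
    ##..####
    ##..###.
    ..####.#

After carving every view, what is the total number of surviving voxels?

101 voxels

before carving: 512 voxels (8×8×8)
  1. axis=0 (YZ plane), |mask|=26  ⇒  voxels=208
  2. axis=2 (XY plane), |mask|=40  ⇒  voxels=132
  3. axis=1 (XZ plane), |mask|=49  ⇒  voxels=101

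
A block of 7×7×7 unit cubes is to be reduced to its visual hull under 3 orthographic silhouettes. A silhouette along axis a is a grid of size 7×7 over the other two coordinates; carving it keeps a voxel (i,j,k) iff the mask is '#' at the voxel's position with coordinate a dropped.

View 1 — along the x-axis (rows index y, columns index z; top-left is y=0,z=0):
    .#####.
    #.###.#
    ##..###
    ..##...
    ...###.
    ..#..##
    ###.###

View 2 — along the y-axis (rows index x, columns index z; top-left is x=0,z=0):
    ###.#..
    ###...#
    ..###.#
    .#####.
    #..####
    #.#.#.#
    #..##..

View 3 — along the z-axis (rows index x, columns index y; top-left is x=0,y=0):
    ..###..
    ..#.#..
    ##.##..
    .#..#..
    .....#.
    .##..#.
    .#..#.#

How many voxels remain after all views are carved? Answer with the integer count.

voxel count = 43

start: 7×7×7 = 343 voxels
V1 x: intersect with YZ mask (29 set) -- 203 left
V2 y: intersect with XZ mask (29 set) -- 121 left
V3 z: intersect with XY mask (18 set) -- 43 left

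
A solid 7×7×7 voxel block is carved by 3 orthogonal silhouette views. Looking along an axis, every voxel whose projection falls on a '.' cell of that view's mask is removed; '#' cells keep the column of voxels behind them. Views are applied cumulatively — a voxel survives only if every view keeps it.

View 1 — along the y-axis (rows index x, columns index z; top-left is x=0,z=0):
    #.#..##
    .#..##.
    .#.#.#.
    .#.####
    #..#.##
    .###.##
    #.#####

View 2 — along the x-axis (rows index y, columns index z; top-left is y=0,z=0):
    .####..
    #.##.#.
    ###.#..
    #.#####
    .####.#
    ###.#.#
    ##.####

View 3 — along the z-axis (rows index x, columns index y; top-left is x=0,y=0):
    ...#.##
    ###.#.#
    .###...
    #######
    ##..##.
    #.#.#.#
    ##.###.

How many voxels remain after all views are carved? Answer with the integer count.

start: 7×7×7 = 343 voxels
  1. axis=1 (XZ plane), |mask|=30  ⇒  voxels=210
  2. axis=0 (YZ plane), |mask|=34  ⇒  voxels=137
  3. axis=2 (XY plane), |mask|=31  ⇒  voxels=90

voxel count = 90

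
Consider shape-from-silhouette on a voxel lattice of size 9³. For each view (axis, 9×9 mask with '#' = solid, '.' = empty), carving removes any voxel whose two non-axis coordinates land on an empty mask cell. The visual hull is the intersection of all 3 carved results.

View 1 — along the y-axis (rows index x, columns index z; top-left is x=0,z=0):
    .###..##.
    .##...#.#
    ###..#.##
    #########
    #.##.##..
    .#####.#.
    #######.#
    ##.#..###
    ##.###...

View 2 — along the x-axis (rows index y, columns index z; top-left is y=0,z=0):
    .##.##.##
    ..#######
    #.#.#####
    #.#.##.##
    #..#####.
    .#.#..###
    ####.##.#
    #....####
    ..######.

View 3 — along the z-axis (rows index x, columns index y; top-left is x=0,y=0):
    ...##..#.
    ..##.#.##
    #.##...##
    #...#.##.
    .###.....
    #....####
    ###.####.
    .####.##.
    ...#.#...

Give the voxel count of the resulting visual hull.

initial block: 9^3 = 729
[1] y-view keeps 54 columns → grid now 486
[2] x-view keeps 55 columns → grid now 320
[3] z-view keeps 40 columns → grid now 161

remaining voxels: 161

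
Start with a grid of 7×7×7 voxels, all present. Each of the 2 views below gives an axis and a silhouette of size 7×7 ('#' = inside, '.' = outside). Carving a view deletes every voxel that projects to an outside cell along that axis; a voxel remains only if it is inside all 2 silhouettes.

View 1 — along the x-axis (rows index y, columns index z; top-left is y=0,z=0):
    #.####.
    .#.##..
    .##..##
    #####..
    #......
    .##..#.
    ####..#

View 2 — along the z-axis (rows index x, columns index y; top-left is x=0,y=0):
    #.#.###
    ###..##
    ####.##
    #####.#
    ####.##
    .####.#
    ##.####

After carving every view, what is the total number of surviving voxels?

151 voxels

full grid |V| = 343
[1] x-view keeps 26 columns → grid now 182
[2] z-view keeps 39 columns → grid now 151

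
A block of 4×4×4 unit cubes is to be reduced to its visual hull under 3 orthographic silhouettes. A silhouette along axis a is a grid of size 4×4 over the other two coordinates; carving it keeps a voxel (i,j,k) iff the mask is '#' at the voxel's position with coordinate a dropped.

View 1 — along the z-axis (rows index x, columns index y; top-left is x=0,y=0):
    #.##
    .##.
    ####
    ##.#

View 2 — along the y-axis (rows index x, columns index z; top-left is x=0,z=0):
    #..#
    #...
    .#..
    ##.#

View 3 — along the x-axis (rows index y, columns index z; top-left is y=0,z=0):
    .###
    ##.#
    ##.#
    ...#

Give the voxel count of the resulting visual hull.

15 voxels

before carving: 64 voxels (4×4×4)
step 1: project along z, AND mask (12/16) → |grid| = 48
step 2: project along y, AND mask (7/16) → |grid| = 21
step 3: project along x, AND mask (10/16) → |grid| = 15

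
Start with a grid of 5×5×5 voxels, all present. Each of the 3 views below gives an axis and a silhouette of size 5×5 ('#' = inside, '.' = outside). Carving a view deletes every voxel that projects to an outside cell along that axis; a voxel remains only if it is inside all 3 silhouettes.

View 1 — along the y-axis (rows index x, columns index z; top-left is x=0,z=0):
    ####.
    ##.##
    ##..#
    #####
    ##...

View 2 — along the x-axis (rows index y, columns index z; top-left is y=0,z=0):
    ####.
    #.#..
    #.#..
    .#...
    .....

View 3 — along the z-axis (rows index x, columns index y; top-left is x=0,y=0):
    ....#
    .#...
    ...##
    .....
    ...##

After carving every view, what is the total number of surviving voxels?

full grid |V| = 125
  1. axis=1 (XZ plane), |mask|=18  ⇒  voxels=90
  2. axis=0 (YZ plane), |mask|=9  ⇒  voxels=34
  3. axis=2 (XY plane), |mask|=6  ⇒  voxels=3

remaining voxels: 3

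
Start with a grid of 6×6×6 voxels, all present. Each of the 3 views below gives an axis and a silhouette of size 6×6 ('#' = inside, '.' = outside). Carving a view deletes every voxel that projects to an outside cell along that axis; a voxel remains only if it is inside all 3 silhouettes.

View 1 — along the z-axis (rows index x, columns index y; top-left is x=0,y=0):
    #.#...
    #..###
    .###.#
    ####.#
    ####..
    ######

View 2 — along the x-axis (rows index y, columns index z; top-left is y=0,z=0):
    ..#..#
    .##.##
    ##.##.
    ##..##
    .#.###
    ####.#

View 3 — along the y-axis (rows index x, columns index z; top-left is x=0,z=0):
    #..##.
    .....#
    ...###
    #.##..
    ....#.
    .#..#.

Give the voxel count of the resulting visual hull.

35 voxels

initial block: 6^3 = 216
V1 z: intersect with XY mask (25 set) -- 150 left
V2 x: intersect with YZ mask (23 set) -- 94 left
V3 y: intersect with XZ mask (13 set) -- 35 left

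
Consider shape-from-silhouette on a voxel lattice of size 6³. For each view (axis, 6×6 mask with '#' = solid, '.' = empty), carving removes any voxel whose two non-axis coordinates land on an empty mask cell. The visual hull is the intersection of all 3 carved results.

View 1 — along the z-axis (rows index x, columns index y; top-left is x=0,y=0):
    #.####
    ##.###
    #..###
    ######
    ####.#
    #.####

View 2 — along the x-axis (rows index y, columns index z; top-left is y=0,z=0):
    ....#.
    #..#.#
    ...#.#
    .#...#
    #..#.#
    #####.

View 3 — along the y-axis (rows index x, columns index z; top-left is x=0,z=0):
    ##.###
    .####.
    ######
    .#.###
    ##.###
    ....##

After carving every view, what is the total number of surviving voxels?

|visual hull| = 60

initial block: 6^3 = 216
after view 1 [z-axis, 30 of 36 cells solid] → remaining = 180
after view 2 [x-axis, 16 of 36 cells solid] → remaining = 80
after view 3 [y-axis, 26 of 36 cells solid] → remaining = 60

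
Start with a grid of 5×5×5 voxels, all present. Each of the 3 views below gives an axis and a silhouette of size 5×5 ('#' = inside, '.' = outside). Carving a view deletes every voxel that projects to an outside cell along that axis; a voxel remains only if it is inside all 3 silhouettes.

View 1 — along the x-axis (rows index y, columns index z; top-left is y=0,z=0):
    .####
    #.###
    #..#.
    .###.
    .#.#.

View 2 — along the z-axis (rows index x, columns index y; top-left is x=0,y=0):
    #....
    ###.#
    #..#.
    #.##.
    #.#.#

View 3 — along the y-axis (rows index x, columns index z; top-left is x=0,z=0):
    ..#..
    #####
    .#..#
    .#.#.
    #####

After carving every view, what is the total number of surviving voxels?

initial block: 5^3 = 125
[1] x-view keeps 15 columns → grid now 75
[2] z-view keeps 13 columns → grid now 40
[3] y-view keeps 15 columns → grid now 29

voxel count = 29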